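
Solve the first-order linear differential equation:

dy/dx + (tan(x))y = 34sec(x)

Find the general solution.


P(x) = tan(x) ⇒ μ = e^(∫tan(x)dx) = sec(x).
(sec(x) y)' = 34sec²(x) ⇒ sec(x) y = 34tan(x) + C.
Multiply by cos(x): y = 34sin(x) + C·cos(x).


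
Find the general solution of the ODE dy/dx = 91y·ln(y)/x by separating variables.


Separate: dy/[y ln(y)] = 91 dx/x.
Substitute u = ln(y): du/u = 91 dx/x.
Integrate: ln|ln(y)| = 91ln|x| + C₀, hence ln(y) = C·x^91.


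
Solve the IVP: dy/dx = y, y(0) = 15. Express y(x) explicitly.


General solution of y' = y is y = Ce^(x).
Apply y(0) = 15: C = 15.
Particular solution: y = 15e^(x).


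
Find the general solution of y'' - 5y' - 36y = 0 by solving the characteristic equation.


Characteristic equation: r² - 5r - 36 = 0.
Factor: (r + 4)(r - 9) = 0 ⇒ r = -4, 9 (distinct real).
General solution: y = C₁e^(-4x) + C₂e^(9x).


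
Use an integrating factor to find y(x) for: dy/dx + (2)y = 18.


P(x) = 2, Q(x) = 18; integrating factor μ = e^(2x).
(μ y)' = 18e^(2x) ⇒ μ y = 9e^(2x) + C.
Divide by μ: y = 9 + Ce^(-2x).


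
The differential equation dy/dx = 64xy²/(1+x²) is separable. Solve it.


Separate: dy/y² = 64x/(1+x²) dx.
Integrate LHS: ∫ dy/y² = -1/y.
Integrate RHS via u = 1+x²: 32ln(1+x²) + C.
Result: -1/y = 32ln(1+x²) + C.


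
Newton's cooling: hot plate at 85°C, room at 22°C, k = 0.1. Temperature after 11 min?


Newton's law: dT/dt = -k(T - T_a) has solution T(t) = T_a + (T₀ - T_a)e^(-kt).
Plug in T_a = 22, T₀ = 85, k = 0.1, t = 11: T(11) = 22 + (63)e^(-1.10) ≈ 43.0°C.


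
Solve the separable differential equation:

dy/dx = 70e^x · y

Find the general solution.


Separate variables: dy/y = 70e^x dx.
Integrate: ln|y| = 70e^x + C₀.
Exponentiate: y = Ce^(70e^x).


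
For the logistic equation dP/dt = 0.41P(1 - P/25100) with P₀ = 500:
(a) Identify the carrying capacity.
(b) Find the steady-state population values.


Logistic ODE dP/dt = 0.41P(1 - P/25100) has equilibria where dP/dt = 0, i.e. P = 0 or P = 25100.
The coefficient (1 - P/K) = 0 when P = K, identifying K = 25100 as the carrying capacity.
(a) K = 25100; (b) equilibria P = 0 and P = 25100.


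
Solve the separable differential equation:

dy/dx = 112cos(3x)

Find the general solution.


g(y) = 1, so integrate directly: y = ∫ 112cos(3x) dx = (112/3)sin(3x) + C.


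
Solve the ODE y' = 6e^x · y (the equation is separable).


Separate variables: dy/y = 6e^x dx.
Integrate: ln|y| = 6e^x + C₀.
Exponentiate: y = Ce^(6e^x).


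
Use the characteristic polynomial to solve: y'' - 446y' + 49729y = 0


Characteristic equation: r² - 446r + 49729 = 0, i.e. (r - 223)² = 0.
Repeated root r = 223; include an x factor for the second linearly independent solution.
General solution: y = (C₁ + C₂x)e^(223x).


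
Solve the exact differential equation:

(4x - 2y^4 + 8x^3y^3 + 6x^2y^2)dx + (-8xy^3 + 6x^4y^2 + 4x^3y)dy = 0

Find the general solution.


Check exactness: ∂M/∂y = -8y^3 + 24x^3y^2 + 12x^2y and ∂N/∂x = -8y^3 + 24x^3y^2 + 12x^2y; equal, so the equation is exact.
Integrate M with respect to x (treating y as constant): ∫M dx = 2x^2 - 2xy^4 + 2x^4y^3 + 2x^3y^2 + h(y).
Differentiate w.r.t. y and set equal to N: all terms match, so h'(y) = 0 and h is a constant absorbed into C.
General solution: 2x^2 - 2xy^4 + 2x^4y^3 + 2x^3y^2 = C.


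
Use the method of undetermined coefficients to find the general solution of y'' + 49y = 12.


Homogeneous part: r² + 49 = 0 ⇒ r = ±7i, so y_h = C₁cos(7x) + C₂sin(7x).
Try constant y_p = A; plug in: 49A = 12 ⇒ A = 12/49.
General solution: y = C₁cos(7x) + C₂sin(7x) + 12/49.


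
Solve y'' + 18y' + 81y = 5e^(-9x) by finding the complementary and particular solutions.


Characteristic polynomial (r + 9)² = 0; repeated root r = -9.
y_h = (C₁ + C₂x)e^(-9x). Forcing matches the repeated root (resonance), so try y_p = Ax² e^(-9x).
Substitute and solve for A: 2A = 5, so A = 5/2.
General solution: y = (C₁ + C₂x + (5/2)x²)e^(-9x).


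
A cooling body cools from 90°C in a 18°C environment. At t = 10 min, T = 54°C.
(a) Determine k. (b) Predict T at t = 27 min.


Newton's law: T(t) = T_a + (T₀ - T_a)e^(-kt).
(a) Use T(10) = 54: (54 - 18)/(90 - 18) = e^(-k·10), so k = -ln(0.500)/10 ≈ 0.0693.
(b) Apply k to t = 27: T(27) = 18 + (72)e^(-1.871) ≈ 29.1°C.


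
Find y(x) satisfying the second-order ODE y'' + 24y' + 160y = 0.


Characteristic equation: r² + 24r + 160 = 0.
Discriminant is negative; roots r = -12 ± 4i (complex conjugate pair).
General solution uses e^(α x)(C₁ cos(β x) + C₂ sin(β x)): y = e^(-12x)(C₁cos(4x) + C₂sin(4x)).


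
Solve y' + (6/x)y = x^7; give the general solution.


P(x) = 6/x ⇒ μ = x^6.
(x^6 y)' = x^13 ⇒ x^6 y = x^14/(14) + C.
Solve for y: y = (1/14)x^8 + C/x^6.


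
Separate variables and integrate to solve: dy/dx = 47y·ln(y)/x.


Separate: dy/[y ln(y)] = 47 dx/x.
Substitute u = ln(y): du/u = 47 dx/x.
Integrate: ln|ln(y)| = 47ln|x| + C₀, hence ln(y) = C·x^47.


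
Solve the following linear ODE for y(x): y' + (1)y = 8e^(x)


P(x) = 1 ⇒ μ = e^(x).
(μ y)' = 8e^(2x) ⇒ μ y = (8/2)e^(2x) + C.
Divide by μ: y = 4e^(x) + Ce^(-x).


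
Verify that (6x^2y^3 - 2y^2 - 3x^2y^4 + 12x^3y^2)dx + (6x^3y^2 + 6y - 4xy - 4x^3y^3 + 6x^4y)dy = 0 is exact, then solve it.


Check exactness: ∂M/∂y = 18x^2y^2 - 4y - 12x^2y^3 + 24x^3y and ∂N/∂x = 18x^2y^2 - 4y - 12x^2y^3 + 24x^3y; equal, so the equation is exact.
Integrate M with respect to x (treating y as constant): ∫M dx = 2x^3y^3 - 2xy^2 - x^3y^4 + 3x^4y^2 + h(y).
Differentiate w.r.t. y and set equal to N: the x-dependent terms already match, leaving h'(y) = 6y. Integrate: h(y) = 3y^2.
So F(x,y) = 2x^3y^3 + 3y^2 - 2xy^2 - x^3y^4 + 3x^4y^2.
General solution: 2x^3y^3 + 3y^2 - 2xy^2 - x^3y^4 + 3x^4y^2 = C.


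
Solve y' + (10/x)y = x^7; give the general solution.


P(x) = 10/x ⇒ μ = x^10.
(x^10 y)' = x^17 ⇒ x^10 y = x^18/(18) + C.
Solve for y: y = (1/18)x^8 + C/x^10.


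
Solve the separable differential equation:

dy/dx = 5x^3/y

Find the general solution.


Separate variables: y dy = 5x^3 dx.
Integrate both sides: y²/2 = (5/4)x^4 + C₀.
Multiply by 2: y² = (5/2)x^4 + C.


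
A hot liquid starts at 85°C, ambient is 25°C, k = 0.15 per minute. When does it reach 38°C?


From T(t) = T_a + (T₀ - T_a)e^(-kt), set T(t) = 38:
(38 - 25) / (85 - 25) = e^(-0.15t), so t = -ln(0.217)/0.15 ≈ 10.2 minutes.


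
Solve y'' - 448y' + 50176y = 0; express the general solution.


Characteristic equation: r² - 448r + 50176 = 0, i.e. (r - 224)² = 0.
Repeated root r = 224; include an x factor for the second linearly independent solution.
General solution: y = (C₁ + C₂x)e^(224x).


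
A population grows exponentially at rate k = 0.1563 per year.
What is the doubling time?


Exponential growth: P(t) = P₀ e^(0.1563t). Set P(t)/P₀ = 2: e^(0.1563t) = 2.
Solve: t = ln(2)/0.1563 ≈ 4.43 years.


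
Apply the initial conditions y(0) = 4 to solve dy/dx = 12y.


General solution of y' = 12y is y = Ce^(12x).
Apply y(0) = 4: C = 4.
Particular solution: y = 4e^(12x).


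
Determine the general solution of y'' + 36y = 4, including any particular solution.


Homogeneous part: r² + 36 = 0 ⇒ r = ±6i, so y_h = C₁cos(6x) + C₂sin(6x).
Try constant y_p = A; plug in: 36A = 4 ⇒ A = 1/9.
General solution: y = C₁cos(6x) + C₂sin(6x) + 1/9.


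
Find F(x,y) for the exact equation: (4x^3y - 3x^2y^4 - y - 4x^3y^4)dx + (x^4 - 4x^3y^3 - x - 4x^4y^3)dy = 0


Check exactness: ∂M/∂y = 4x^3 - 12x^2y^3 - 1 - 16x^3y^3 and ∂N/∂x = 4x^3 - 12x^2y^3 - 1 - 16x^3y^3; equal, so the equation is exact.
Integrate M with respect to x (treating y as constant): ∫M dx = x^4y - x^3y^4 - xy - x^4y^4 + h(y).
Differentiate w.r.t. y and set equal to N: all terms match, so h'(y) = 0 and h is a constant absorbed into C.
General solution: x^4y - x^3y^4 - xy - x^4y^4 = C.


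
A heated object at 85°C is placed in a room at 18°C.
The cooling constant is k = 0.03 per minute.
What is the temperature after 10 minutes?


Newton's law: dT/dt = -k(T - T_a) has solution T(t) = T_a + (T₀ - T_a)e^(-kt).
Plug in T_a = 18, T₀ = 85, k = 0.03, t = 10: T(10) = 18 + (67)e^(-0.30) ≈ 67.6°C.


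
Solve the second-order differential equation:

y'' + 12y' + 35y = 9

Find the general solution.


Characteristic roots of r² + 12r + 35 = 0 are -5, -7.
y_h = C₁e^(-5x) + C₂e^(-7x).
Constant forcing; try y_p = A. Then 35A = 9 ⇒ A = 9/35.
General solution: y = C₁e^(-5x) + C₂e^(-7x) + 9/35.


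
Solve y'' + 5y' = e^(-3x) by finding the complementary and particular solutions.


Characteristic roots of r² + 5r = 0 are 0, -5.
y_h = C₁ + C₂e^(-5x).
Forcing exponent -3 is not a characteristic root; try y_p = Ae^(-3x).
Substitute: A·(9 + (5)·-3 + (0)) = A·-6 = 1, so A = -1/6.
General solution: y = C₁ + C₂e^(-5x) - (1/6)e^(-3x).


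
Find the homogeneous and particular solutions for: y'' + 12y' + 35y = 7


Characteristic roots of r² + 12r + 35 = 0 are -5, -7.
y_h = C₁e^(-5x) + C₂e^(-7x).
Constant forcing; try y_p = A. Then 35A = 7 ⇒ A = 1/5.
General solution: y = C₁e^(-5x) + C₂e^(-7x) + 1/5.


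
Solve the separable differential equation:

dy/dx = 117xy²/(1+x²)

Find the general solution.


Separate: dy/y² = 117x/(1+x²) dx.
Integrate LHS: ∫ dy/y² = -1/y.
Integrate RHS via u = 1+x²: (117/2)ln(1+x²) + C.
Result: -1/y = (117/2)ln(1+x²) + C.


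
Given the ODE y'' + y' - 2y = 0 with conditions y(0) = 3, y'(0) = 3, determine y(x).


Characteristic roots of r² + r - 2 = 0 are -2, 1.
General solution y = c₁ e^(-2x) + c₂ e^(x).
Apply y(0) = 3: c₁ + c₂ = 3. Apply y'(0) = 3: -2 c₁ + 1 c₂ = 3.
Solve: c₁ = 0, c₂ = 3.
Particular solution: y = 0e^(-2x) + 3e^(x).


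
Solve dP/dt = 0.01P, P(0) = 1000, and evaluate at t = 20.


The ODE dP/dt = 0.01P has solution P(t) = P(0)e^(0.01t).
Substitute P(0) = 1000 and t = 20: P(20) = 1000 e^(0.20) ≈ 1221.


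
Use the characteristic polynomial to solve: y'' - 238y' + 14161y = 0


Characteristic equation: r² - 238r + 14161 = 0, i.e. (r - 119)² = 0.
Repeated root r = 119; include an x factor for the second linearly independent solution.
General solution: y = (C₁ + C₂x)e^(119x).


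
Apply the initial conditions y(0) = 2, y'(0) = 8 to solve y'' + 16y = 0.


Characteristic roots of r² + 16 = 0 are ±4i, so y = C₁cos(4x) + C₂sin(4x).
Apply y(0) = 2: C₁ = 2. Differentiate and apply y'(0) = 8: 4·C₂ = 8, so C₂ = 2.
Particular solution: y = 2cos(4x) + 2sin(4x).


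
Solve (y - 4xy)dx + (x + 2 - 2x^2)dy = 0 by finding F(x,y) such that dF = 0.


Check exactness: ∂M/∂y = 1 - 4x and ∂N/∂x = 1 - 4x; equal, so the equation is exact.
Integrate M with respect to x (treating y as constant): ∫M dx = xy - 2x^2y + h(y).
Differentiate w.r.t. y and set equal to N: the x-dependent terms already match, leaving h'(y) = 2. Integrate: h(y) = 2y.
So F(x,y) = xy + 2y - 2x^2y.
General solution: xy + 2y - 2x^2y = C.


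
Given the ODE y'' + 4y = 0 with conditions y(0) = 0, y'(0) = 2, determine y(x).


Characteristic roots of r² + 4 = 0 are ±2i, so y = C₁cos(2x) + C₂sin(2x).
Apply y(0) = 0: C₁ = 0. Differentiate and apply y'(0) = 2: 2·C₂ = 2, so C₂ = 1.
Particular solution: y = sin(2x).


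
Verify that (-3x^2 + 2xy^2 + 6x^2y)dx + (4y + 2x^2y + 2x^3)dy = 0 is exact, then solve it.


Check exactness: ∂M/∂y = 4xy + 6x^2 and ∂N/∂x = 4xy + 6x^2; equal, so the equation is exact.
Integrate M with respect to x (treating y as constant): ∫M dx = -x^3 + x^2y^2 + 2x^3y + h(y).
Differentiate w.r.t. y and set equal to N: the x-dependent terms already match, leaving h'(y) = 4y. Integrate: h(y) = 2y^2.
So F(x,y) = 2y^2 - x^3 + x^2y^2 + 2x^3y.
General solution: 2y^2 - x^3 + x^2y^2 + 2x^3y = C.


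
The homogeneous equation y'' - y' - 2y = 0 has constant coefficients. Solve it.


Characteristic equation: r² - r - 2 = 0.
Factor: (r - 2)(r + 1) = 0 ⇒ r = 2, -1 (distinct real).
General solution: y = C₁e^(2x) + C₂e^(-x).


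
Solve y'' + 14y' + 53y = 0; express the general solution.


Characteristic equation: r² + 14r + 53 = 0.
Discriminant is negative; roots r = -7 ± 2i (complex conjugate pair).
General solution uses e^(α x)(C₁ cos(β x) + C₂ sin(β x)): y = e^(-7x)(C₁cos(2x) + C₂sin(2x)).


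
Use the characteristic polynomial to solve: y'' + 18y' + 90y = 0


Characteristic equation: r² + 18r + 90 = 0.
Discriminant is negative; roots r = -9 ± 3i (complex conjugate pair).
General solution uses e^(α x)(C₁ cos(β x) + C₂ sin(β x)): y = e^(-9x)(C₁cos(3x) + C₂sin(3x)).


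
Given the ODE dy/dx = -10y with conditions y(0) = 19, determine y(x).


General solution of y' = -10y is y = Ce^(-10x).
Apply y(0) = 19: C = 19.
Particular solution: y = 19e^(-10x).


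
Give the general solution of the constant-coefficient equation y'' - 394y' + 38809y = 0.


Characteristic equation: r² - 394r + 38809 = 0, i.e. (r - 197)² = 0.
Repeated root r = 197; include an x factor for the second linearly independent solution.
General solution: y = (C₁ + C₂x)e^(197x).


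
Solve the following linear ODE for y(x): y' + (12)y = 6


P(x) = 12, Q(x) = 6; integrating factor μ = e^(12x).
(μ y)' = 6e^(12x) ⇒ μ y = (1/2)e^(12x) + C.
Divide by μ: y = 1/2 + Ce^(-12x).


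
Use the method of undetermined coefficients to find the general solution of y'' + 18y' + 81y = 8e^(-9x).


Characteristic polynomial (r + 9)² = 0; repeated root r = -9.
y_h = (C₁ + C₂x)e^(-9x). Forcing matches the repeated root (resonance), so try y_p = Ax² e^(-9x).
Substitute and solve for A: 2A = 8, so A = 4.
General solution: y = (C₁ + C₂x + 4x²)e^(-9x).


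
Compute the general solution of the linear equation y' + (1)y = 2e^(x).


P(x) = 1 ⇒ μ = e^(x).
(μ y)' = 2e^(2x) ⇒ μ y = (2/2)e^(2x) + C.
Divide by μ: y = e^(x) + Ce^(-x).


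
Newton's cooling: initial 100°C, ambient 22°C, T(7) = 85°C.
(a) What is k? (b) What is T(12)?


Newton's law: T(t) = T_a + (T₀ - T_a)e^(-kt).
(a) Use T(7) = 85: (85 - 22)/(100 - 22) = e^(-k·7), so k = -ln(0.808)/7 ≈ 0.0305.
(b) Apply k to t = 12: T(12) = 22 + (78)e^(-0.366) ≈ 76.1°C.


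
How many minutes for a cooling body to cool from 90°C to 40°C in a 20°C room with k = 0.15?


From T(t) = T_a + (T₀ - T_a)e^(-kt), set T(t) = 40:
(40 - 20) / (90 - 20) = e^(-0.15t), so t = -ln(0.286)/0.15 ≈ 8.4 minutes.


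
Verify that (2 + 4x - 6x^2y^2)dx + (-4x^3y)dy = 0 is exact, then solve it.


Check exactness: ∂M/∂y = -12x^2y and ∂N/∂x = -12x^2y; equal, so the equation is exact.
Integrate M with respect to x (treating y as constant): ∫M dx = 2x + 2x^2 - 2x^3y^2 + h(y).
Differentiate w.r.t. y and set equal to N: all terms match, so h'(y) = 0 and h is a constant absorbed into C.
General solution: 2x + 2x^2 - 2x^3y^2 = C.


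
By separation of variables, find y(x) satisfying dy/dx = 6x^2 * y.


Separate variables: dy/y = 6x^2 dx.
Integrate: ln|y| = 2x^3 + C₀.
Exponentiate: y = Ce^(2x^3).


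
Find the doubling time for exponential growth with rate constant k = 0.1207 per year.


Exponential growth: P(t) = P₀ e^(0.1207t). Set P(t)/P₀ = 2: e^(0.1207t) = 2.
Solve: t = ln(2)/0.1207 ≈ 5.74 years.


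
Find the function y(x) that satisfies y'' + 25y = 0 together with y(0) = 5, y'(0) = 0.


Characteristic roots of r² + 25 = 0 are ±5i, so y = C₁cos(5x) + C₂sin(5x).
Apply y(0) = 5: C₁ = 5. Differentiate and apply y'(0) = 0: 5·C₂ = 0, so C₂ = 0.
Particular solution: y = 5cos(5x).


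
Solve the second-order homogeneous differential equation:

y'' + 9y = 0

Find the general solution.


Characteristic equation: r² + 9 = 0.
Discriminant is negative; roots r = 0 ± 3i (complex conjugate pair).
General solution uses e^(α x)(C₁ cos(β x) + C₂ sin(β x)): y = C₁cos(3x) + C₂sin(3x).


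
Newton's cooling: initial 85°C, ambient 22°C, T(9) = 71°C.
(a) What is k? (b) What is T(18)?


Newton's law: T(t) = T_a + (T₀ - T_a)e^(-kt).
(a) Use T(9) = 71: (71 - 22)/(85 - 22) = e^(-k·9), so k = -ln(0.778)/9 ≈ 0.0279.
(b) Apply k to t = 18: T(18) = 22 + (63)e^(-0.503) ≈ 60.1°C.


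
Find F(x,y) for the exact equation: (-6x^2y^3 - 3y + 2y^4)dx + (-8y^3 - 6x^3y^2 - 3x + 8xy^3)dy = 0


Check exactness: ∂M/∂y = -18x^2y^2 - 3 + 8y^3 and ∂N/∂x = -18x^2y^2 - 3 + 8y^3; equal, so the equation is exact.
Integrate M with respect to x (treating y as constant): ∫M dx = -2x^3y^3 - 3xy + 2xy^4 + h(y).
Differentiate w.r.t. y and set equal to N: the x-dependent terms already match, leaving h'(y) = -8y^3. Integrate: h(y) = -2y^4.
So F(x,y) = -2y^4 - 2x^3y^3 - 3xy + 2xy^4.
General solution: -2y^4 - 2x^3y^3 - 3xy + 2xy^4 = C.


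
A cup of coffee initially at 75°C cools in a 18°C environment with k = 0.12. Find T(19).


Newton's law: dT/dt = -k(T - T_a) has solution T(t) = T_a + (T₀ - T_a)e^(-kt).
Plug in T_a = 18, T₀ = 75, k = 0.12, t = 19: T(19) = 18 + (57)e^(-2.28) ≈ 23.8°C.


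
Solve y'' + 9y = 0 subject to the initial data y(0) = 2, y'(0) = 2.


Characteristic roots of r² + 9 = 0 are ±3i, so y = C₁cos(3x) + C₂sin(3x).
Apply y(0) = 2: C₁ = 2. Differentiate and apply y'(0) = 2: 3·C₂ = 2, so C₂ = 2/3.
Particular solution: y = 2cos(3x) + (2/3)sin(3x).


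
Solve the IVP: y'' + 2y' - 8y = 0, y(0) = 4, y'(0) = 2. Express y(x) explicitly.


Characteristic roots of r² + 2r - 8 = 0 are -4, 2.
General solution y = c₁ e^(-4x) + c₂ e^(2x).
Apply y(0) = 4: c₁ + c₂ = 4. Apply y'(0) = 2: -4 c₁ + 2 c₂ = 2.
Solve: c₁ = 1, c₂ = 3.
Particular solution: y = e^(-4x) + 3e^(2x).


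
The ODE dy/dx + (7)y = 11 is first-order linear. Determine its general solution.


P(x) = 7, Q(x) = 11; integrating factor μ = e^(7x).
(μ y)' = 11e^(7x) ⇒ μ y = (11/7)e^(7x) + C.
Divide by μ: y = 11/7 + Ce^(-7x).


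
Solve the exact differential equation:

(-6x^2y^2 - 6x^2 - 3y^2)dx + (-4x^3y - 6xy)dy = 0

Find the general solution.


Check exactness: ∂M/∂y = -12x^2y - 6y and ∂N/∂x = -12x^2y - 6y; equal, so the equation is exact.
Integrate M with respect to x (treating y as constant): ∫M dx = -2x^3y^2 - 2x^3 - 3xy^2 + h(y).
Differentiate w.r.t. y and set equal to N: all terms match, so h'(y) = 0 and h is a constant absorbed into C.
General solution: -2x^3y^2 - 2x^3 - 3xy^2 = C.


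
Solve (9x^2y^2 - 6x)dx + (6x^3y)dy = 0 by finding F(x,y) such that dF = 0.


Check exactness: ∂M/∂y = 18x^2y and ∂N/∂x = 18x^2y; equal, so the equation is exact.
Integrate M with respect to x (treating y as constant): ∫M dx = 3x^3y^2 - 3x^2 + h(y).
Differentiate w.r.t. y and set equal to N: all terms match, so h'(y) = 0 and h is a constant absorbed into C.
General solution: 3x^3y^2 - 3x^2 = C.


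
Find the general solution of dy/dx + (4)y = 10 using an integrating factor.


P(x) = 4, Q(x) = 10; integrating factor μ = e^(4x).
(μ y)' = 10e^(4x) ⇒ μ y = (5/2)e^(4x) + C.
Divide by μ: y = 5/2 + Ce^(-4x).


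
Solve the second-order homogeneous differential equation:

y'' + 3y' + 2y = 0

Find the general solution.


Characteristic equation: r² + 3r + 2 = 0.
Factor: (r + 2)(r + 1) = 0 ⇒ r = -2, -1 (distinct real).
General solution: y = C₁e^(-2x) + C₂e^(-x).


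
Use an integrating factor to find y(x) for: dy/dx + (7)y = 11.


P(x) = 7, Q(x) = 11; integrating factor μ = e^(7x).
(μ y)' = 11e^(7x) ⇒ μ y = (11/7)e^(7x) + C.
Divide by μ: y = 11/7 + Ce^(-7x).


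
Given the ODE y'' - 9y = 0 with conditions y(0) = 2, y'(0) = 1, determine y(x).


Characteristic roots of r² - 9 = 0 are 3, -3.
General solution y = c₁ e^(3x) + c₂ e^(-3x).
Apply y(0) = 2: c₁ + c₂ = 2. Apply y'(0) = 1: 3 c₁ - 3 c₂ = 1.
Solve: c₁ = 7/6, c₂ = 5/6.
Particular solution: y = (7/6)e^(3x) + (5/6)e^(-3x).


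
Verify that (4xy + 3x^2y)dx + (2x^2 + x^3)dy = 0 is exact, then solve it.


Check exactness: ∂M/∂y = 4x + 3x^2 and ∂N/∂x = 4x + 3x^2; equal, so the equation is exact.
Integrate M with respect to x (treating y as constant): ∫M dx = 2x^2y + x^3y + h(y).
Differentiate w.r.t. y and set equal to N: all terms match, so h'(y) = 0 and h is a constant absorbed into C.
General solution: 2x^2y + x^3y = C.


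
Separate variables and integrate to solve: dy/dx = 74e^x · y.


Separate variables: dy/y = 74e^x dx.
Integrate: ln|y| = 74e^x + C₀.
Exponentiate: y = Ce^(74e^x).


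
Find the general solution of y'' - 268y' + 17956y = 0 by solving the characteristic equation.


Characteristic equation: r² - 268r + 17956 = 0, i.e. (r - 134)² = 0.
Repeated root r = 134; include an x factor for the second linearly independent solution.
General solution: y = (C₁ + C₂x)e^(134x).


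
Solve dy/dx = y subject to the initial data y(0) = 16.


General solution of y' = y is y = Ce^(x).
Apply y(0) = 16: C = 16.
Particular solution: y = 16e^(x).


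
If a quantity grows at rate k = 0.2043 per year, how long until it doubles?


Exponential growth: P(t) = P₀ e^(0.2043t). Set P(t)/P₀ = 2: e^(0.2043t) = 2.
Solve: t = ln(2)/0.2043 ≈ 3.39 years.


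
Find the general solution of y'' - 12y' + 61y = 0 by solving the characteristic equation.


Characteristic equation: r² - 12r + 61 = 0.
Discriminant is negative; roots r = 6 ± 5i (complex conjugate pair).
General solution uses e^(α x)(C₁ cos(β x) + C₂ sin(β x)): y = e^(6x)(C₁cos(5x) + C₂sin(5x)).


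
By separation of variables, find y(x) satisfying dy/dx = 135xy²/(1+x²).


Separate: dy/y² = 135x/(1+x²) dx.
Integrate LHS: ∫ dy/y² = -1/y.
Integrate RHS via u = 1+x²: (135/2)ln(1+x²) + C.
Result: -1/y = (135/2)ln(1+x²) + C.


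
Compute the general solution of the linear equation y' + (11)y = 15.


P(x) = 11, Q(x) = 15; integrating factor μ = e^(11x).
(μ y)' = 15e^(11x) ⇒ μ y = (15/11)e^(11x) + C.
Divide by μ: y = 15/11 + Ce^(-11x).


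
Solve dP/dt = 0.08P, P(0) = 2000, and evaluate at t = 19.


The ODE dP/dt = 0.08P has solution P(t) = P(0)e^(0.08t).
Substitute P(0) = 2000 and t = 19: P(19) = 2000 e^(1.52) ≈ 9144.


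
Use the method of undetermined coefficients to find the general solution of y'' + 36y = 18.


Homogeneous part: r² + 36 = 0 ⇒ r = ±6i, so y_h = C₁cos(6x) + C₂sin(6x).
Try constant y_p = A; plug in: 36A = 18 ⇒ A = 1/2.
General solution: y = C₁cos(6x) + C₂sin(6x) + 1/2.


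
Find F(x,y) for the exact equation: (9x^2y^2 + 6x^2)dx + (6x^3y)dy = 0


Check exactness: ∂M/∂y = 18x^2y and ∂N/∂x = 18x^2y; equal, so the equation is exact.
Integrate M with respect to x (treating y as constant): ∫M dx = 3x^3y^2 + 2x^3 + h(y).
Differentiate w.r.t. y and set equal to N: all terms match, so h'(y) = 0 and h is a constant absorbed into C.
General solution: 3x^3y^2 + 2x^3 = C.


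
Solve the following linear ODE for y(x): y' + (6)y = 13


P(x) = 6, Q(x) = 13; integrating factor μ = e^(6x).
(μ y)' = 13e^(6x) ⇒ μ y = (13/6)e^(6x) + C.
Divide by μ: y = 13/6 + Ce^(-6x).


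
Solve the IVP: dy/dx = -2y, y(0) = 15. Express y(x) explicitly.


General solution of y' = -2y is y = Ce^(-2x).
Apply y(0) = 15: C = 15.
Particular solution: y = 15e^(-2x).


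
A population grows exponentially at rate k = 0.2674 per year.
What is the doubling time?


Exponential growth: P(t) = P₀ e^(0.2674t). Set P(t)/P₀ = 2: e^(0.2674t) = 2.
Solve: t = ln(2)/0.2674 ≈ 2.59 years.


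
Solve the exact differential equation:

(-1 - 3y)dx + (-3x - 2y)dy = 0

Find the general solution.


Check exactness: ∂M/∂y = -3 and ∂N/∂x = -3; equal, so the equation is exact.
Integrate M with respect to x (treating y as constant): ∫M dx = -x - 3xy + h(y).
Differentiate w.r.t. y and set equal to N: the x-dependent terms already match, leaving h'(y) = -2y. Integrate: h(y) = -y^2.
So F(x,y) = -x - 3xy - y^2.
General solution: -x - 3xy - y^2 = C.


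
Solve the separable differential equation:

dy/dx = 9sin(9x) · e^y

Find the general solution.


Separate: e^(-y) dy = 9sin(9x) dx.
Integrate: -e^(-y) = -cos(9x) + C₀.
Rearrange: e^(-y) = cos(9x) + C.


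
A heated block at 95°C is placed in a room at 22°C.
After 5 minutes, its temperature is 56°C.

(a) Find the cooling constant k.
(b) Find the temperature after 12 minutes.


Newton's law: T(t) = T_a + (T₀ - T_a)e^(-kt).
(a) Use T(5) = 56: (56 - 22)/(95 - 22) = e^(-k·5), so k = -ln(0.466)/5 ≈ 0.1528.
(b) Apply k to t = 12: T(12) = 22 + (73)e^(-1.834) ≈ 33.7°C.


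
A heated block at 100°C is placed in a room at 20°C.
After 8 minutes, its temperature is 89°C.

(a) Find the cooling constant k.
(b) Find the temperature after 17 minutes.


Newton's law: T(t) = T_a + (T₀ - T_a)e^(-kt).
(a) Use T(8) = 89: (89 - 20)/(100 - 20) = e^(-k·8), so k = -ln(0.863)/8 ≈ 0.0185.
(b) Apply k to t = 17: T(17) = 20 + (80)e^(-0.314) ≈ 78.4°C.


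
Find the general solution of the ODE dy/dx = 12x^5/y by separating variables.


Separate variables: y dy = 12x^5 dx.
Integrate both sides: y²/2 = 2x^6 + C₀.
Multiply by 2: y² = 4x^6 + C.


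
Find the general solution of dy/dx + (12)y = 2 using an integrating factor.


P(x) = 12, Q(x) = 2; integrating factor μ = e^(12x).
(μ y)' = 2e^(12x) ⇒ μ y = (1/6)e^(12x) + C.
Divide by μ: y = 1/6 + Ce^(-12x).


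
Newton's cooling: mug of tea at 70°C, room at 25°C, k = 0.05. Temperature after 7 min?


Newton's law: dT/dt = -k(T - T_a) has solution T(t) = T_a + (T₀ - T_a)e^(-kt).
Plug in T_a = 25, T₀ = 70, k = 0.05, t = 7: T(7) = 25 + (45)e^(-0.35) ≈ 56.7°C.


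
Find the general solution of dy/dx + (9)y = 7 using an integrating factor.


P(x) = 9, Q(x) = 7; integrating factor μ = e^(9x).
(μ y)' = 7e^(9x) ⇒ μ y = (7/9)e^(9x) + C.
Divide by μ: y = 7/9 + Ce^(-9x).


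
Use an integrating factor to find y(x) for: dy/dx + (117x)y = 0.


P(x) = 117x ⇒ μ = e^((117/2)x²).
Q(x) = 0 so μ y is constant: y = Ce^(-(117/2)x²).


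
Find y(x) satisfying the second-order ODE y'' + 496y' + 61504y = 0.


Characteristic equation: r² + 496r + 61504 = 0, i.e. (r + 248)² = 0.
Repeated root r = -248; include an x factor for the second linearly independent solution.
General solution: y = (C₁ + C₂x)e^(-248x).


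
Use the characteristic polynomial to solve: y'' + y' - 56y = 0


Characteristic equation: r² + r - 56 = 0.
Factor: (r - 7)(r + 8) = 0 ⇒ r = 7, -8 (distinct real).
General solution: y = C₁e^(7x) + C₂e^(-8x).


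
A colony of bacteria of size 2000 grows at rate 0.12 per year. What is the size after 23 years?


The ODE dP/dt = 0.12P has solution P(t) = P(0)e^(0.12t).
Substitute P(0) = 2000 and t = 23: P(23) = 2000 e^(2.76) ≈ 31600.


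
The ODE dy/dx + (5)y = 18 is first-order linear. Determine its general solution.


P(x) = 5, Q(x) = 18; integrating factor μ = e^(5x).
(μ y)' = 18e^(5x) ⇒ μ y = (18/5)e^(5x) + C.
Divide by μ: y = 18/5 + Ce^(-5x).


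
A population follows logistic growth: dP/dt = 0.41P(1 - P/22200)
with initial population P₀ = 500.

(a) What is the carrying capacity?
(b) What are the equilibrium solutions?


Logistic ODE dP/dt = 0.41P(1 - P/22200) has equilibria where dP/dt = 0, i.e. P = 0 or P = 22200.
The coefficient (1 - P/K) = 0 when P = K, identifying K = 22200 as the carrying capacity.
(a) K = 22200; (b) equilibria P = 0 and P = 22200.


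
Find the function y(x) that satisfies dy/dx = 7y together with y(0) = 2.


General solution of y' = 7y is y = Ce^(7x).
Apply y(0) = 2: C = 2.
Particular solution: y = 2e^(7x).


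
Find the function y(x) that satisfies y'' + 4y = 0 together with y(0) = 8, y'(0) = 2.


Characteristic roots of r² + 4 = 0 are ±2i, so y = C₁cos(2x) + C₂sin(2x).
Apply y(0) = 8: C₁ = 8. Differentiate and apply y'(0) = 2: 2·C₂ = 2, so C₂ = 1.
Particular solution: y = 8cos(2x) + sin(2x).


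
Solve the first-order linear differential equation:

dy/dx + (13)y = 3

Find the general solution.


P(x) = 13, Q(x) = 3; integrating factor μ = e^(13x).
(μ y)' = 3e^(13x) ⇒ μ y = (3/13)e^(13x) + C.
Divide by μ: y = 3/13 + Ce^(-13x).


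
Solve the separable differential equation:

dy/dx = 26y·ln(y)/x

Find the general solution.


Separate: dy/[y ln(y)] = 26 dx/x.
Substitute u = ln(y): du/u = 26 dx/x.
Integrate: ln|ln(y)| = 26ln|x| + C₀, hence ln(y) = C·x^26.


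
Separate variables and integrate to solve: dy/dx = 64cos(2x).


g(y) = 1, so integrate directly: y = ∫ 64cos(2x) dx = 32sin(2x) + C.


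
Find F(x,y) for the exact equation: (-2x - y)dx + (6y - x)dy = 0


Check exactness: ∂M/∂y = -1 and ∂N/∂x = -1; equal, so the equation is exact.
Integrate M with respect to x (treating y as constant): ∫M dx = -x^2 - xy + h(y).
Differentiate w.r.t. y and set equal to N: the x-dependent terms already match, leaving h'(y) = 6y. Integrate: h(y) = 3y^2.
So F(x,y) = 3y^2 - x^2 - xy.
General solution: 3y^2 - x^2 - xy = C.


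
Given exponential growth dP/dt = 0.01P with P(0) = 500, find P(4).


The ODE dP/dt = 0.01P has solution P(t) = P(0)e^(0.01t).
Substitute P(0) = 500 and t = 4: P(4) = 500 e^(0.04) ≈ 520.


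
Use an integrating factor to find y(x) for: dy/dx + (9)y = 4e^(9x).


P(x) = 9 ⇒ μ = e^(9x).
(μ y)' = 4e^(18x) ⇒ μ y = (4/18)e^(18x) + C.
Divide by μ: y = (2/9)e^(9x) + Ce^(-9x).


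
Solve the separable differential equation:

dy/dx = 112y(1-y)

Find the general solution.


Separate: dy/[y(1-y)] = 112 dx.
Partial fractions: 1/[y(1-y)] = 1/y + 1/(1-y).
Integrate: ln|y/(1-y)| = 112x + C₀.
Solve for y: y = 1/(1 + Ce^(-112x)).


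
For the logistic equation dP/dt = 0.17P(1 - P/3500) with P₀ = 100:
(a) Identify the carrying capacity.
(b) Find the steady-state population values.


Logistic ODE dP/dt = 0.17P(1 - P/3500) has equilibria where dP/dt = 0, i.e. P = 0 or P = 3500.
The coefficient (1 - P/K) = 0 when P = K, identifying K = 3500 as the carrying capacity.
(a) K = 3500; (b) equilibria P = 0 and P = 3500.


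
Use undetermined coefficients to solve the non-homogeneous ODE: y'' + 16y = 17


Homogeneous part: r² + 16 = 0 ⇒ r = ±4i, so y_h = C₁cos(4x) + C₂sin(4x).
Try constant y_p = A; plug in: 16A = 17 ⇒ A = 17/16.
General solution: y = C₁cos(4x) + C₂sin(4x) + 17/16.


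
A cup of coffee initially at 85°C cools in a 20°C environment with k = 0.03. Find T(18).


Newton's law: dT/dt = -k(T - T_a) has solution T(t) = T_a + (T₀ - T_a)e^(-kt).
Plug in T_a = 20, T₀ = 85, k = 0.03, t = 18: T(18) = 20 + (65)e^(-0.54) ≈ 57.9°C.


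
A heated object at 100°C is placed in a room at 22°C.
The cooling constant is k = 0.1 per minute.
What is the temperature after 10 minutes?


Newton's law: dT/dt = -k(T - T_a) has solution T(t) = T_a + (T₀ - T_a)e^(-kt).
Plug in T_a = 22, T₀ = 100, k = 0.1, t = 10: T(10) = 22 + (78)e^(-1.00) ≈ 50.7°C.


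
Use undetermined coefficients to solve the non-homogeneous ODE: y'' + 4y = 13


Homogeneous part: r² + 4 = 0 ⇒ r = ±2i, so y_h = C₁cos(2x) + C₂sin(2x).
Try constant y_p = A; plug in: 4A = 13 ⇒ A = 13/4.
General solution: y = C₁cos(2x) + C₂sin(2x) + 13/4.


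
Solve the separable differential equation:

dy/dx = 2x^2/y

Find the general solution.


Separate variables: y dy = 2x^2 dx.
Integrate both sides: y²/2 = (2/3)x^3 + C₀.
Multiply by 2: y² = (4/3)x^3 + C.


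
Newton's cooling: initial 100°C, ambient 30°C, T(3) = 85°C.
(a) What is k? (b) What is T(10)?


Newton's law: T(t) = T_a + (T₀ - T_a)e^(-kt).
(a) Use T(3) = 85: (85 - 30)/(100 - 30) = e^(-k·3), so k = -ln(0.786)/3 ≈ 0.0804.
(b) Apply k to t = 10: T(10) = 30 + (70)e^(-0.804) ≈ 61.3°C.


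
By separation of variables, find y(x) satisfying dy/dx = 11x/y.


Separate variables: y dy = 11x dx.
Integrate both sides: y²/2 = (11/2)x^2 + C₀.
Multiply by 2: y² = 11x^2 + C.


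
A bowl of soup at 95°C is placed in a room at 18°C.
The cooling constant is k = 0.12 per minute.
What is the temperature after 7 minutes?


Newton's law: dT/dt = -k(T - T_a) has solution T(t) = T_a + (T₀ - T_a)e^(-kt).
Plug in T_a = 18, T₀ = 95, k = 0.12, t = 7: T(7) = 18 + (77)e^(-0.84) ≈ 51.2°C.


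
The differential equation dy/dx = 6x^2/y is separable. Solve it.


Separate variables: y dy = 6x^2 dx.
Integrate both sides: y²/2 = 2x^3 + C₀.
Multiply by 2: y² = 4x^3 + C.


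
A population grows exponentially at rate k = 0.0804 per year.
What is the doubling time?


Exponential growth: P(t) = P₀ e^(0.0804t). Set P(t)/P₀ = 2: e^(0.0804t) = 2.
Solve: t = ln(2)/0.0804 ≈ 8.62 years.


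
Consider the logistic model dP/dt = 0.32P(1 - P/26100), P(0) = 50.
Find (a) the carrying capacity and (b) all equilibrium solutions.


Logistic ODE dP/dt = 0.32P(1 - P/26100) has equilibria where dP/dt = 0, i.e. P = 0 or P = 26100.
The coefficient (1 - P/K) = 0 when P = K, identifying K = 26100 as the carrying capacity.
(a) K = 26100; (b) equilibria P = 0 and P = 26100.


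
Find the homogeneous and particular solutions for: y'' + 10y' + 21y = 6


Characteristic roots of r² + 10r + 21 = 0 are -7, -3.
y_h = C₁e^(-7x) + C₂e^(-3x).
Constant forcing; try y_p = A. Then 21A = 6 ⇒ A = 2/7.
General solution: y = C₁e^(-7x) + C₂e^(-3x) + 2/7.


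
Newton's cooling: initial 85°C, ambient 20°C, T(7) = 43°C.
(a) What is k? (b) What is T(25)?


Newton's law: T(t) = T_a + (T₀ - T_a)e^(-kt).
(a) Use T(7) = 43: (43 - 20)/(85 - 20) = e^(-k·7), so k = -ln(0.354)/7 ≈ 0.1484.
(b) Apply k to t = 25: T(25) = 20 + (65)e^(-3.710) ≈ 21.6°C.


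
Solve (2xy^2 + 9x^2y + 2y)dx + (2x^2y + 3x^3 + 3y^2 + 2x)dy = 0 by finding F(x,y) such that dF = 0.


Check exactness: ∂M/∂y = 4xy + 9x^2 + 2 and ∂N/∂x = 4xy + 9x^2 + 2; equal, so the equation is exact.
Integrate M with respect to x (treating y as constant): ∫M dx = x^2y^2 + 3x^3y + 2xy + h(y).
Differentiate w.r.t. y and set equal to N: the x-dependent terms already match, leaving h'(y) = 3y^2. Integrate: h(y) = y^3.
So F(x,y) = x^2y^2 + 3x^3y + y^3 + 2xy.
General solution: x^2y^2 + 3x^3y + y^3 + 2xy = C.


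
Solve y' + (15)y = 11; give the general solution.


P(x) = 15, Q(x) = 11; integrating factor μ = e^(15x).
(μ y)' = 11e^(15x) ⇒ μ y = (11/15)e^(15x) + C.
Divide by μ: y = 11/15 + Ce^(-15x).


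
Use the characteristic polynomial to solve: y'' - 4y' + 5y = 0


Characteristic equation: r² - 4r + 5 = 0.
Discriminant is negative; roots r = 2 ± 1i (complex conjugate pair).
General solution uses e^(α x)(C₁ cos(β x) + C₂ sin(β x)): y = e^(2x)(C₁cos(x) + C₂sin(x)).


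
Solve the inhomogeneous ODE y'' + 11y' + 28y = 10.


Characteristic roots of r² + 11r + 28 = 0 are -4, -7.
y_h = C₁e^(-4x) + C₂e^(-7x).
Constant forcing; try y_p = A. Then 28A = 10 ⇒ A = 5/14.
General solution: y = C₁e^(-4x) + C₂e^(-7x) + 5/14.


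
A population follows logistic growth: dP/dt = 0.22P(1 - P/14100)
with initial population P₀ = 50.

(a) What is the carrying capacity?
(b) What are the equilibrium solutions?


Logistic ODE dP/dt = 0.22P(1 - P/14100) has equilibria where dP/dt = 0, i.e. P = 0 or P = 14100.
The coefficient (1 - P/K) = 0 when P = K, identifying K = 14100 as the carrying capacity.
(a) K = 14100; (b) equilibria P = 0 and P = 14100.


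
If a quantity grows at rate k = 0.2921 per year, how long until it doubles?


Exponential growth: P(t) = P₀ e^(0.2921t). Set P(t)/P₀ = 2: e^(0.2921t) = 2.
Solve: t = ln(2)/0.2921 ≈ 2.37 years.


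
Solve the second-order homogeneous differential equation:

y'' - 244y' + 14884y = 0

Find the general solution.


Characteristic equation: r² - 244r + 14884 = 0, i.e. (r - 122)² = 0.
Repeated root r = 122; include an x factor for the second linearly independent solution.
General solution: y = (C₁ + C₂x)e^(122x).


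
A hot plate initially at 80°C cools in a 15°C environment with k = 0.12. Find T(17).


Newton's law: dT/dt = -k(T - T_a) has solution T(t) = T_a + (T₀ - T_a)e^(-kt).
Plug in T_a = 15, T₀ = 80, k = 0.12, t = 17: T(17) = 15 + (65)e^(-2.04) ≈ 23.5°C.


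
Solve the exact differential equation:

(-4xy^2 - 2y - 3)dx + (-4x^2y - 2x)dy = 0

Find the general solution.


Check exactness: ∂M/∂y = -8xy - 2 and ∂N/∂x = -8xy - 2; equal, so the equation is exact.
Integrate M with respect to x (treating y as constant): ∫M dx = -2x^2y^2 - 2xy - 3x + h(y).
Differentiate w.r.t. y and set equal to N: all terms match, so h'(y) = 0 and h is a constant absorbed into C.
General solution: -2x^2y^2 - 2xy - 3x = C.


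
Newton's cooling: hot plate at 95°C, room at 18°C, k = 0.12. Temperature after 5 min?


Newton's law: dT/dt = -k(T - T_a) has solution T(t) = T_a + (T₀ - T_a)e^(-kt).
Plug in T_a = 18, T₀ = 95, k = 0.12, t = 5: T(5) = 18 + (77)e^(-0.60) ≈ 60.3°C.


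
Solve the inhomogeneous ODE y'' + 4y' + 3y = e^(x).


Characteristic roots of r² + 4r + 3 = 0 are -1, -3.
y_h = C₁e^(-x) + C₂e^(-3x).
Forcing exponent 1 is not a characteristic root; try y_p = Ae^(x).
Substitute: A·(1 + (4)·1 + (3)) = A·8 = 1, so A = 1/8.
General solution: y = C₁e^(-x) + C₂e^(-3x) + (1/8)e^(x).


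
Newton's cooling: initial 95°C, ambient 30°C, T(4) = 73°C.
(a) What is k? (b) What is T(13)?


Newton's law: T(t) = T_a + (T₀ - T_a)e^(-kt).
(a) Use T(4) = 73: (73 - 30)/(95 - 30) = e^(-k·4), so k = -ln(0.662)/4 ≈ 0.1033.
(b) Apply k to t = 13: T(13) = 30 + (65)e^(-1.343) ≈ 47.0°C.


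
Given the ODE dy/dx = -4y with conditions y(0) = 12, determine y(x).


General solution of y' = -4y is y = Ce^(-4x).
Apply y(0) = 12: C = 12.
Particular solution: y = 12e^(-4x).


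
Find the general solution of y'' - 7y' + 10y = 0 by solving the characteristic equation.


Characteristic equation: r² - 7r + 10 = 0.
Factor: (r - 5)(r - 2) = 0 ⇒ r = 5, 2 (distinct real).
General solution: y = C₁e^(5x) + C₂e^(2x).


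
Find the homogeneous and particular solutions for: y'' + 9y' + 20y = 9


Characteristic roots of r² + 9r + 20 = 0 are -4, -5.
y_h = C₁e^(-4x) + C₂e^(-5x).
Constant forcing; try y_p = A. Then 20A = 9 ⇒ A = 9/20.
General solution: y = C₁e^(-4x) + C₂e^(-5x) + 9/20.


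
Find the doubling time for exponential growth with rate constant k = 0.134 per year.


Exponential growth: P(t) = P₀ e^(0.134t). Set P(t)/P₀ = 2: e^(0.134t) = 2.
Solve: t = ln(2)/0.134 ≈ 5.17 years.


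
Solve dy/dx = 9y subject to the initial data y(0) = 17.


General solution of y' = 9y is y = Ce^(9x).
Apply y(0) = 17: C = 17.
Particular solution: y = 17e^(9x).


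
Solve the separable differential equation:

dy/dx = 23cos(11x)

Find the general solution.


g(y) = 1, so integrate directly: y = ∫ 23cos(11x) dx = (23/11)sin(11x) + C.


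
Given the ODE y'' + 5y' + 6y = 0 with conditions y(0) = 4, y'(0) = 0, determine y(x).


Characteristic roots of r² + 5r + 6 = 0 are -3, -2.
General solution y = c₁ e^(-3x) + c₂ e^(-2x).
Apply y(0) = 4: c₁ + c₂ = 4. Apply y'(0) = 0: -3 c₁ - 2 c₂ = 0.
Solve: c₁ = -8, c₂ = 12.
Particular solution: y = -8e^(-3x) + 12e^(-2x).


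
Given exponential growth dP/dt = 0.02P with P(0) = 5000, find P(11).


The ODE dP/dt = 0.02P has solution P(t) = P(0)e^(0.02t).
Substitute P(0) = 5000 and t = 11: P(11) = 5000 e^(0.22) ≈ 6230.


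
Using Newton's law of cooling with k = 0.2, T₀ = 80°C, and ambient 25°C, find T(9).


Newton's law: dT/dt = -k(T - T_a) has solution T(t) = T_a + (T₀ - T_a)e^(-kt).
Plug in T_a = 25, T₀ = 80, k = 0.2, t = 9: T(9) = 25 + (55)e^(-1.80) ≈ 34.1°C.


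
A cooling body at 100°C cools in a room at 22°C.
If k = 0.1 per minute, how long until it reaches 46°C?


From T(t) = T_a + (T₀ - T_a)e^(-kt), set T(t) = 46:
(46 - 22) / (100 - 22) = e^(-0.1t), so t = -ln(0.308)/0.1 ≈ 11.8 minutes.
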